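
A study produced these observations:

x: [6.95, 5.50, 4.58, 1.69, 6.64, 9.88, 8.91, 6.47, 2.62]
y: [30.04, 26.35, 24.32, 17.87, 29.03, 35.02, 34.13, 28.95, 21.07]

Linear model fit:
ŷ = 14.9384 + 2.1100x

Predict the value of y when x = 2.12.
ŷ = 19.4116

x = 2.12 lies inside the observed range [1.69, 9.88], so the fitted equation applies directly:

ŷ = 14.9384 + 2.1100 × 2.12
ŷ = 14.9384 + 4.4732
ŷ = 19.4116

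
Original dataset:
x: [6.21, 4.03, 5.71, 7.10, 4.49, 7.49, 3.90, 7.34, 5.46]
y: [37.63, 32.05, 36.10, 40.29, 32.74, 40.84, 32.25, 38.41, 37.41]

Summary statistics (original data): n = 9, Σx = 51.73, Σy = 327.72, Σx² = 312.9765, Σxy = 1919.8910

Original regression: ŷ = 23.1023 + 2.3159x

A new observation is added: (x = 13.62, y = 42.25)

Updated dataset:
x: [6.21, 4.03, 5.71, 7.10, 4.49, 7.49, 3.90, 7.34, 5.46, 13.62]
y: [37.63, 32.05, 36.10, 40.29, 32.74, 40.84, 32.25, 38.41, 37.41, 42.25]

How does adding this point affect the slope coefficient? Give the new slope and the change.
Adding the point moves β₁ from 2.3159 to 1.0863, i.e. it decreases by 1.2296 (-53.1%).

x = 13.62 lies well outside the original x-range [3.90, 7.49] (x̄ ≈ 5.75), so this observation has high leverage and can move the slope substantially.

Step 1: Update the sums with the new point (n goes from 9 to 10)
Σx  = 51.73 + 13.62 = 65.35
Σy  = 327.72 + 42.25 = 369.97
Σx² = 312.9765 + 13.62² = 312.9765 + 185.5044 = 498.4809
Σxy = 1919.8910 + 13.62×42.25 = 1919.8910 + 575.4450 = 2495.3360

Step 2: Recompute the slope with b₁ = (nΣxy − ΣxΣy) / (nΣx² − (Σx)²)
Numerator   = 10×2495.3360 − 65.35×369.97 = 24953.3600 − 24177.5395 = 775.8205
Denominator = 10×498.4809 − 65.35² = 4984.8090 − 4270.6225 = 714.1865
b₁(new) = 775.8205 / 714.1865 = 1.0863

(Same formula on the original sums: (9×1919.8910 − 51.73×327.72) / (9×312.9765 − 51.73²) = 326.0634 / 140.7956 = 2.3159, matching the given fit.)

Step 3: Change in slope
Δβ₁ = 1.0863 − 2.3159 = -1.2296
Relative change = -1.2296 / 2.3159 × 100% = -53.1%
→ the slope decreases when the point is added.

Because the point sits below the extension of the original line at a high-leverage x, it tilts the fit down.
In practice: check such a point for data-entry or measurement error; examine leverage (hᵢ) and Cook's distance rather than deleting it automatically.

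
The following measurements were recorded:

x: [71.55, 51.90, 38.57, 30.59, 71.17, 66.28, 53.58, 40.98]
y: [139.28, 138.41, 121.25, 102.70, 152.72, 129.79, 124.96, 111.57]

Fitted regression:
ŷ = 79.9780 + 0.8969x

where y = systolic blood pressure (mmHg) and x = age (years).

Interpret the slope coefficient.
An increase of one year in age is associated with a 0.8969 mmHg increase in predicted blood pressure.

The slope coefficient β₁ = 0.8969 represents the marginal effect of age on blood pressure.

Interpretation:
- Age up by 1 year → predicted blood pressure increases by 0.8969 mmHg
- This is a linear approximation: the same per-unit change is assumed across the whole observed x range

The intercept β₀ = 79.9780 is the predicted blood pressure when age = 0; since the smallest observed x is 30.59, this is an extrapolation and mainly anchors the line.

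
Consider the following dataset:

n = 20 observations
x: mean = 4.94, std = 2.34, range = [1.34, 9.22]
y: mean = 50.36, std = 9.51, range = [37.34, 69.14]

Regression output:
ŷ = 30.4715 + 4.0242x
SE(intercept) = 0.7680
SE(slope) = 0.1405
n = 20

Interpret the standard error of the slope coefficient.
SE(β̂₁) = 0.1405 is the estimated standard deviation of the slope estimate across repeated samples; relative to β̂₁ = 4.0242 that is 3.5%, a precise estimate.

What SE measures:
- The standard error quantifies the sampling variability of the coefficient estimate
- It is the estimated standard deviation of β̂₁ across hypothetical repeated samples of the same size
- Smaller SE → more precise estimate

Relative precision:
- SE / |β̂₁| = 0.1405 / 4.0242 = 3.5%
- Rule of thumb (under 20%: precise; 20% to under 50%: moderately precise; 50% or more: imprecise) → precise

Link to interval estimation: a confidence interval for β₁ is β̂₁ ± t* × 0.1405, so SE sets the half-width per unit of t*.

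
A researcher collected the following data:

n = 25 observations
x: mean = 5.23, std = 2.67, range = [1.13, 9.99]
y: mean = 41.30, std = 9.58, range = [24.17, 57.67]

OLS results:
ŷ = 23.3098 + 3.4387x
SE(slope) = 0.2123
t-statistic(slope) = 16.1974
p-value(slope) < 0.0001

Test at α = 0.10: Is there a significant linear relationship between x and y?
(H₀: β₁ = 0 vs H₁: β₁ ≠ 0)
Reject H₀: p-value < 0.0001 < α = 0.10. The linear relationship is significant at the 10% level.

Hypothesis test for the slope coefficient:

H₀: β₁ = 0 (no linear relationship)
H₁: β₁ ≠ 0 (linear relationship exists)

Test statistic: t = β̂₁ / SE(β̂₁) = 3.4387 / 0.2123 = 16.1974

p < 0.0001: how often a slope estimate this far from 0 (in SE units) would arise by chance if β₁ were truly 0.

Decision rule: reject H₀ if p-value < α.
p-value < 0.0001 < α = 0.10 → reject H₀.

At α = 0.10 the data do provide convincing evidence of a nonzero slope.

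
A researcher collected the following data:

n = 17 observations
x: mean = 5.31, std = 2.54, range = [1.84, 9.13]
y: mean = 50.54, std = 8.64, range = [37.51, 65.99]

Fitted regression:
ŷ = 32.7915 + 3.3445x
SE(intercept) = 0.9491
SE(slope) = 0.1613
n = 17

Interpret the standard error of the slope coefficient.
SE(β̂₁) = 0.1613 is the estimated standard deviation of the slope estimate across repeated samples; relative to β̂₁ = 3.3445 that is 4.8%, a precise estimate.

SE(β̂₁) = s / √Sxx, where s is the residual standard deviation and Sxx = Σ(x − x̄)². It is the yardstick for how far β̂₁ = 3.3445 could plausibly be from the true slope.

Relative precision:
- SE / |β̂₁| = 0.1613 / 3.3445 = 4.8%
- Rule of thumb (under 20%: precise; 20% to under 50%: moderately precise; 50% or more: imprecise) → precise

Link to the t-test: t = β̂₁ / SE(β̂₁) = 3.3445 / 0.1613 = 20.7347, the statistic for H₀: β₁ = 0.

What drives SE(β̂₁): larger n (here n = 17) → smaller SE; more residual scatter → larger SE.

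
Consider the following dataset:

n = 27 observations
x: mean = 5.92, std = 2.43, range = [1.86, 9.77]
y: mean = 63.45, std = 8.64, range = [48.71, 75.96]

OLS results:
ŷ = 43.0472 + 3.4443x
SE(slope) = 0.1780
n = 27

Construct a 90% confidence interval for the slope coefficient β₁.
The 90% CI for β₁ is (3.1403, 3.7483)

Confidence interval for the slope:

The 90% CI for β₁ is: β̂₁ ± t*(α/2, n-2) × SE(β̂₁)

Step 1: Find critical t-value
- Confidence level = 0.9
- Degrees of freedom = n - 2 = 27 - 2 = 25
- t*(α/2, 25) = 1.7081

Step 2: Calculate margin of error
Margin = 1.7081 × 0.1780 = 0.3040

Step 3: Construct interval
CI = 3.4443 ± 0.3040
CI = (3.1403, 3.7483)

Interpretation: We are 90% confident that the true slope β₁ lies between 3.1403 and 3.7483.
Both endpoints are positive, so the data support a genuinely positive slope at this confidence level.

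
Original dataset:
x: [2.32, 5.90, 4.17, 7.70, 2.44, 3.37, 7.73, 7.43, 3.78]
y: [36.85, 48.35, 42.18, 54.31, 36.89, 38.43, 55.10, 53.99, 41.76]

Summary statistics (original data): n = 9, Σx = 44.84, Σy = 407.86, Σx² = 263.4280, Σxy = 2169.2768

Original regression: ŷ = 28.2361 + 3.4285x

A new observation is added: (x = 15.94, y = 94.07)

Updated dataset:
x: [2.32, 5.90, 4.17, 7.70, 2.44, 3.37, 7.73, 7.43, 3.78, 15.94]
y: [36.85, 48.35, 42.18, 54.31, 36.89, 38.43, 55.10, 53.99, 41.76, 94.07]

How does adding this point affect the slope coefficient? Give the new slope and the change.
Adding the point moves β₁ from 3.4285 to 4.1733, i.e. it increases by 0.7448 (+21.7%).

x = 15.94 lies well outside the original x-range [2.32, 7.73] (x̄ ≈ 4.98), so this observation has high leverage and can move the slope substantially.

Step 1: Update the sums with the new point (n goes from 9 to 10)
Σx  = 44.84 + 15.94 = 60.78
Σy  = 407.86 + 94.07 = 501.93
Σx² = 263.4280 + 15.94² = 263.4280 + 254.0836 = 517.5116
Σxy = 2169.2768 + 15.94×94.07 = 2169.2768 + 1499.4758 = 3668.7526

Step 2: Recompute the slope with b₁ = (nΣxy − ΣxΣy) / (nΣx² − (Σx)²)
Numerator   = 10×3668.7526 − 60.78×501.93 = 36687.5260 − 30507.3054 = 6180.2206
Denominator = 10×517.5116 − 60.78² = 5175.1160 − 3694.2084 = 1480.9076
b₁(new) = 6180.2206 / 1480.9076 = 4.1733

(Same formula on the original sums: (9×2169.2768 − 44.84×407.86) / (9×263.4280 − 44.84²) = 1235.0488 / 360.2264 = 3.4285, matching the given fit.)

Step 3: Change in slope
Δβ₁ = 4.1733 − 3.4285 = +0.7448
Relative change = +0.7448 / 3.4285 × 100% = +21.7%
→ the slope increases when the point is added.

Because the point sits above the extension of the original line at a high-leverage x, it tilts the fit up.
In practice: refit with and without it and report both if conclusions differ; investigate whether it comes from the same population as the rest of the sample.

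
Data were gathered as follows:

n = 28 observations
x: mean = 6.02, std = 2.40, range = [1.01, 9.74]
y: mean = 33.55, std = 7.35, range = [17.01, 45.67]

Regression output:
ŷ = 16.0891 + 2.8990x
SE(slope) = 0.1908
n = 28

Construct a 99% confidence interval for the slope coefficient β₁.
The 99% CI for β₁ is (2.3688, 3.4292)

Confidence interval for the slope:

The 99% CI for β₁ is: β̂₁ ± t*(α/2, n-2) × SE(β̂₁)

Step 1: Find critical t-value
- Confidence level = 0.99
- Degrees of freedom = n - 2 = 28 - 2 = 26
- t*(α/2, 26) = 2.7787

Step 2: Calculate margin of error
Margin = 2.7787 × 0.1908 = 0.5302

Step 3: Construct interval
CI = 2.8990 ± 0.5302
CI = (2.3688, 3.4292)

Interpretation: We are 99% confident that the true slope β₁ lies between 2.3688 and 3.4292.
Both endpoints are positive, so the data support a genuinely positive slope at this confidence level.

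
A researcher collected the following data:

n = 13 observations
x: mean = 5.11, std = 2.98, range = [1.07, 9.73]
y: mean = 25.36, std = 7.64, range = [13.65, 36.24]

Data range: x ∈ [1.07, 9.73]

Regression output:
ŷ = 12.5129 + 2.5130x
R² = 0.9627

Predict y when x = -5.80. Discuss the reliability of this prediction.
ŷ = -2.0625 (extrapolation — x = -5.80 lies outside [1.07, 9.73], so reliability is low).

Prediction calculation:
ŷ = 12.5129 + 2.5130 × (-5.80)
ŷ = -2.0625

Reliability:
- Data range: x ∈ [1.07, 9.73]
- Prediction point: x = -5.80 is 6.87 units below the observed range → this is EXTRAPOLATION, not interpolation

Why that matters here:
- There are no observations near this x to validate the fitted line there
- Real relationships often flatten, saturate, or turn nonlinear at extremes

The R² = 0.9627 only validates the fit within [1.07, 9.73]; treat ŷ = -2.0625 with caution.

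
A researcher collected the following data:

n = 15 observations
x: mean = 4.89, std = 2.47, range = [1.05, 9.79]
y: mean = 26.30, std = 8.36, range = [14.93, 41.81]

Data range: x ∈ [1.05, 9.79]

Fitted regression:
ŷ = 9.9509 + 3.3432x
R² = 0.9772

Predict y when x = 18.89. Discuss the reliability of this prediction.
The equation gives ŷ = 73.1039; however x = 18.89 is 9.10 units above the observed range, so this extrapolated value should not be trusted.

Prediction calculation:
ŷ = 9.9509 + 3.3432 × 18.89
ŷ = 73.1039

Reliability:
- Data range: x ∈ [1.05, 9.79]
- Prediction point: x = 18.89 is 9.10 units above the observed range → this is EXTRAPOLATION, not interpolation

Why that matters here:
- There are no observations near this x to validate the fitted line there
- The linear relationship may not hold outside the observed range

A defensible statement: 'if the linear trend continued to x = 18.89, y would be about 73.1039' — the premise is untested.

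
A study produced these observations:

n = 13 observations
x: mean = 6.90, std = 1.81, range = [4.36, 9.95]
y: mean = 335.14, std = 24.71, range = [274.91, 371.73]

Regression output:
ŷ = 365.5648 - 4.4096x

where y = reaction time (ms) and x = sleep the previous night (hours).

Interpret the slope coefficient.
For each additional hour of sleep, predicted reaction time decreases by approximately 4.4096 ms.

The slope coefficient β₁ = -4.4096 represents the marginal effect of sleep on reaction time.

Interpretation:
- Sleep up by 1 hour → predicted reaction time decreases by 4.4096 ms
- The effect is assumed constant over the observed range of x (linearity)

(β₀ = 365.5648 is the fitted value at x = 0 and is not part of the slope interpretation.)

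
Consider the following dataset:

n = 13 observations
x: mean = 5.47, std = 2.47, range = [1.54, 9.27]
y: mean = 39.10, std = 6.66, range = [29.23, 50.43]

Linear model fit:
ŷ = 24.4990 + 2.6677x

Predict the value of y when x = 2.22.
ŷ = 30.4213

x = 2.22 lies inside the observed range [1.54, 9.27], so the fitted equation applies directly:

ŷ = 24.4990 + 2.6677 × 2.22
ŷ = 24.4990 + 5.9223
ŷ = 30.4213

This is a point prediction; actual observations scatter around it by roughly the residual standard deviation.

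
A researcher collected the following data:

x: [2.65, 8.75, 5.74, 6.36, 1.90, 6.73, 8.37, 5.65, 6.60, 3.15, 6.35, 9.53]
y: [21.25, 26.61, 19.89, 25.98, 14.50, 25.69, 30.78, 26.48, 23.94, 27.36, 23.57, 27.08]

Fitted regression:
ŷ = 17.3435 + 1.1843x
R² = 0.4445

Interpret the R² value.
R² = 0.4445 means 44.45% of the variation in y is explained by the linear relationship with x. This indicates a moderate fit.

R² = 1 − SS_res/SS_tot compares the residual scatter to the total scatter of y about its mean.

Here R² = 0.4445:
- Explained: 44.45% of the variation in y
- Unexplained (residual): 100% − 44.45% = 55.55%
- Rule of thumb (below 0.3 weak; 0.3 to below 0.7 moderate; 0.7 and above strong) → moderate

Note: R² never decreases when predictors are added, so it should not be used alone to compare models of different size.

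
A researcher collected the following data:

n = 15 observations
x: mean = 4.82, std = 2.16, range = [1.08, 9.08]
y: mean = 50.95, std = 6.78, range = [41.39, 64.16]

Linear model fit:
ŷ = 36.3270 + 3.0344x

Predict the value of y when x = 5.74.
ŷ = 53.7445

To predict y for x = 5.74, substitute into the regression equation:

ŷ = 36.3270 + 3.0344 × 5.74
ŷ = 36.3270 + 17.4175
ŷ = 53.7445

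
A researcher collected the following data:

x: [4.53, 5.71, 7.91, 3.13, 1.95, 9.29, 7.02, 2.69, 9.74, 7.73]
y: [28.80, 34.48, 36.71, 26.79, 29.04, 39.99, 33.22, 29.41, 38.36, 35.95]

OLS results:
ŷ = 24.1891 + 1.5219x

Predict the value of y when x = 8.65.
ŷ = 37.3535

Plug x = 8.65 into the fitted line:

ŷ = 24.1891 + 1.5219 × 8.65
ŷ = 24.1891 + 13.1644
ŷ = 37.3535

This is a point prediction; actual observations scatter around it by roughly the residual standard deviation.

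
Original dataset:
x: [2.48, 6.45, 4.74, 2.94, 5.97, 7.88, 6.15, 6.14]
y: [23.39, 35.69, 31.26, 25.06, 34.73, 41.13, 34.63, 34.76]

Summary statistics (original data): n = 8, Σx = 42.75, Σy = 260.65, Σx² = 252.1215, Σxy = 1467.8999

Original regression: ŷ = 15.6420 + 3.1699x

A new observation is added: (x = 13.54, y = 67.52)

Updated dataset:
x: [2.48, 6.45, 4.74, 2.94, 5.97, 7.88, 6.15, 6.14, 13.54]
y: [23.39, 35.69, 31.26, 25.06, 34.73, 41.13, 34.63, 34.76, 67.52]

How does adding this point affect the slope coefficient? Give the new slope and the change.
New slope β₁ = 3.9525 versus 3.1699 before: a change of +0.7826 (+24.7%).

x = 13.54 lies well outside the original x-range [2.48, 7.88] (x̄ ≈ 5.34), so this observation has high leverage and can move the slope substantially.

Step 1: Update the sums with the new point (n goes from 8 to 9)
Σx  = 42.75 + 13.54 = 56.29
Σy  = 260.65 + 67.52 = 328.17
Σx² = 252.1215 + 13.54² = 252.1215 + 183.3316 = 435.4531
Σxy = 1467.8999 + 13.54×67.52 = 1467.8999 + 914.2208 = 2382.1207

Step 2: Recompute the slope with b₁ = (nΣxy − ΣxΣy) / (nΣx² − (Σx)²)
Numerator   = 9×2382.1207 − 56.29×328.17 = 21439.0863 − 18472.6893 = 2966.3970
Denominator = 9×435.4531 − 56.29² = 3919.0779 − 3168.5641 = 750.5138
b₁(new) = 2966.3970 / 750.5138 = 3.9525

(Same formula on the original sums: (8×1467.8999 − 42.75×260.65) / (8×252.1215 − 42.75²) = 600.4117 / 189.4095 = 3.1699, matching the given fit.)

Step 3: Change in slope
Δβ₁ = 3.9525 − 3.1699 = +0.7826
Relative change = +0.7826 / 3.1699 × 100% = +24.7%
→ the slope increases when the point is added.

Because the point sits above the extension of the original line at a high-leverage x, it tilts the fit up.
In practice: check such a point for data-entry or measurement error.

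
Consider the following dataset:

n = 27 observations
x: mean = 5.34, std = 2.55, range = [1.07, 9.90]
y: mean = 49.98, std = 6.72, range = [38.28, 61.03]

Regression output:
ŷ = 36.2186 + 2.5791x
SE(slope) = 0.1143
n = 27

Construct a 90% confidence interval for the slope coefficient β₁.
The 90% CI for β₁ is (2.3839, 2.7743)

Confidence interval for the slope:

The 90% CI for β₁ is: β̂₁ ± t*(α/2, n-2) × SE(β̂₁)

Step 1: Find critical t-value
- Confidence level = 0.9
- Degrees of freedom = n - 2 = 27 - 2 = 25
- t*(α/2, 25) = 1.7081

Step 2: Calculate margin of error
Margin = 1.7081 × 0.1143 = 0.1952

Step 3: Construct interval
CI = 2.5791 ± 0.1952
CI = (2.3839, 2.7743)

Interpretation: intervals built this way capture the true β₁ in 90% of repeated samples; here the plausible range for the per-unit effect of x on y is 2.3839 to 2.7743.
Since 0 is outside the interval, a two-sided test at α = 0.10 would reject H₀: β₁ = 0.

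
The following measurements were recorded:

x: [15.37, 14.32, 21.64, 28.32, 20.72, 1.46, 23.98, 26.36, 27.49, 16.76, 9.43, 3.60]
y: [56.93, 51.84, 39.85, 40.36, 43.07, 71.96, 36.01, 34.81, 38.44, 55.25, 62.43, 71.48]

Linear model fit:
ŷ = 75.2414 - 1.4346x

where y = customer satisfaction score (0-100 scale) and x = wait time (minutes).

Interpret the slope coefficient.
On average, satisfaction score is about 1.4346 points lower for every extra minute of wait time.

The slope coefficient β₁ = -1.4346 represents the marginal effect of wait time on satisfaction score.

Interpretation:
- Wait time up by 1 minute → predicted satisfaction score decreases by 1.4346 points
- The effect is assumed constant over the observed range of x (linearity)

The intercept β₀ = 75.2414 is the predicted satisfaction score when wait time = 0; since the smallest observed x is 1.46, this is an extrapolation and mainly anchors the line.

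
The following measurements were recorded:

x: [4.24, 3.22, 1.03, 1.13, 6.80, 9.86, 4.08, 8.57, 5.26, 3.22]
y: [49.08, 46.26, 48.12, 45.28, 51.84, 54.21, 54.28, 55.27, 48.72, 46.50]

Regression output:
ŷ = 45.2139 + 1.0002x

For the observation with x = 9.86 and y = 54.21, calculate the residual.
Residual = -0.8659

The residual is the difference between the actual value and the predicted value:

Residual = y - ŷ

Step 1: Calculate predicted value
ŷ = 45.2139 + 1.0002 × 9.86
ŷ = 55.0759

Step 2: Calculate residual
Residual = 54.21 - 55.0759
Residual = -0.8659

Interpretation: the model overestimates the actual value by 0.8659 at this point (negative residual → observation lies below the fitted line).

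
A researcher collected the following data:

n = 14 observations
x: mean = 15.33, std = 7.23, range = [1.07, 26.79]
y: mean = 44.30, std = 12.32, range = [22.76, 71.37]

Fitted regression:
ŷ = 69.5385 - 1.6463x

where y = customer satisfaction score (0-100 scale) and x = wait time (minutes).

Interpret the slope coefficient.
An increase of one minute in wait time is associated with a 1.6463 points decrease in predicted satisfaction score.

β₁ = -1.6463 is the change in predicted satisfaction score (points) per additional minute of wait time.

Interpretation:
- Wait time up by 1 minute → predicted satisfaction score decreases by 1.6463 points
- The effect is assumed constant over the observed range of x (linearity)
- The slope describes association in these data, not necessarily a causal effect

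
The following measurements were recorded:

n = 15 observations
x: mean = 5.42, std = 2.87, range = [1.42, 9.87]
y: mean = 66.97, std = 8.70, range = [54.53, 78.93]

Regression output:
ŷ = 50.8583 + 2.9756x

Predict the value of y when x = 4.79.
ŷ = 65.1114

x = 4.79 lies inside the observed range [1.42, 9.87], so the fitted equation applies directly:

ŷ = 50.8583 + 2.9756 × 4.79
ŷ = 50.8583 + 14.2531
ŷ = 65.1114

This is a point prediction; actual observations scatter around it by roughly the residual standard deviation.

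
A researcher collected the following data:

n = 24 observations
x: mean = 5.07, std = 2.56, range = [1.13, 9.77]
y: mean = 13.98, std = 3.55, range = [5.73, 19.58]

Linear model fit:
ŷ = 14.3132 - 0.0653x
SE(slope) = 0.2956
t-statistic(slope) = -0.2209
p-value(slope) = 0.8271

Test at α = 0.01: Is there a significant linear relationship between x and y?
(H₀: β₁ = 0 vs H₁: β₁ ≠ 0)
Fail to reject H₀: p-value = 0.8271 ≥ α = 0.01. The linear relationship is not significant at the 1% level.

Hypothesis test for the slope coefficient:

H₀: β₁ = 0 (no linear relationship)
H₁: β₁ ≠ 0 (linear relationship exists)

Test statistic: t = β̂₁ / SE(β̂₁) = -0.0653 / 0.2956 = -0.2209

With df = 22, the two-sided p-value for |t| = 0.2209 is 0.8271.

Decision rule: reject H₀ if p-value < α.
p-value = 0.8271 ≥ α = 0.01 → fail to reject H₀.

At α = 0.01 the data do not provide convincing evidence of a nonzero slope.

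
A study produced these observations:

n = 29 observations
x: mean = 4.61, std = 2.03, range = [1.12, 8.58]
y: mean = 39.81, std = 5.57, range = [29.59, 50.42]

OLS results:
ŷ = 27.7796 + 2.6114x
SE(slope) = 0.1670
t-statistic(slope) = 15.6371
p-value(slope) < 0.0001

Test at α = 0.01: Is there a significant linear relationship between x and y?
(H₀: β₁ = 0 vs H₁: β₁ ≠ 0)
Since p-value < 0.0001 < α = 0.01, reject H₀ — the slope is significantly different from 0.

Hypothesis test for the slope coefficient:

H₀: β₁ = 0 (no linear relationship)
H₁: β₁ ≠ 0 (linear relationship exists)

Test statistic: t = β̂₁ / SE(β̂₁) = 2.6114 / 0.1670 = 15.6371

The p-value (<0.0001) is the probability, under H₀, of a t-statistic at least as extreme as |t| = 15.6371 (two-sided, df = n − 2 = 27).

Decision rule: reject H₀ if p-value < α.
p-value < 0.0001 < α = 0.01 → reject H₀.

Conclusion: the linear association between x and y is significant at the 1% level.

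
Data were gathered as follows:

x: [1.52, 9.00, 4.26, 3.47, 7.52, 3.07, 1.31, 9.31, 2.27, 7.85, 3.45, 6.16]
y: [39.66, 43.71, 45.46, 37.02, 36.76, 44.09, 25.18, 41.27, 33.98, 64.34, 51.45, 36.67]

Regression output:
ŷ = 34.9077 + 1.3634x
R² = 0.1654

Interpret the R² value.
The model explains 16.54% of the variance in y (R² = 0.1654), leaving 83.46% unexplained; the fit is weak.

R² (coefficient of determination) measures the proportion of variance in y explained by the regression model.

Here R² = 0.1654:
- Explained: 16.54% of the variation in y
- Unexplained (residual): 100% − 16.54% = 83.46%
- Rule of thumb (below 0.3 weak; 0.3 to below 0.7 moderate; 0.7 and above strong) → weak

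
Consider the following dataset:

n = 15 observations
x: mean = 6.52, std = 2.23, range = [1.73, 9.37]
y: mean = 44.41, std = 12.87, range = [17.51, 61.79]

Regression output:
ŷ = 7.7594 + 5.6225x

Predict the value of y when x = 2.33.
ŷ = 20.8598

Plug x = 2.33 into the fitted line:

ŷ = 7.7594 + 5.6225 × 2.33
ŷ = 7.7594 + 13.1004
ŷ = 20.8598

This is the fitted mean response at that x — an individual observation would come with a wider prediction interval.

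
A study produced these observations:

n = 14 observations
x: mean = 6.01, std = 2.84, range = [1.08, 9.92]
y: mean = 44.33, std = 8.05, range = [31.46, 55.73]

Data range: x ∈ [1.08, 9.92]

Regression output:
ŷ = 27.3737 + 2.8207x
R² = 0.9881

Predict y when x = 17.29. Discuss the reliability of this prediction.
The equation gives ŷ = 76.1436; however x = 17.29 is 7.37 units above the observed range, so this extrapolated value should not be trusted.

Prediction calculation:
ŷ = 27.3737 + 2.8207 × 17.29
ŷ = 76.1436

Reliability:
- Data range: x ∈ [1.08, 9.92]
- Prediction point: x = 17.29 is 7.37 units above the observed range → this is EXTRAPOLATION, not interpolation

Why that matters here:
- The linear relationship may not hold outside the observed range
- The standard error of prediction grows with (x − x̄)², and x = 17.29 is far from x̄ = 6.01

Report the number if required, but flag clearly that it is an extrapolation.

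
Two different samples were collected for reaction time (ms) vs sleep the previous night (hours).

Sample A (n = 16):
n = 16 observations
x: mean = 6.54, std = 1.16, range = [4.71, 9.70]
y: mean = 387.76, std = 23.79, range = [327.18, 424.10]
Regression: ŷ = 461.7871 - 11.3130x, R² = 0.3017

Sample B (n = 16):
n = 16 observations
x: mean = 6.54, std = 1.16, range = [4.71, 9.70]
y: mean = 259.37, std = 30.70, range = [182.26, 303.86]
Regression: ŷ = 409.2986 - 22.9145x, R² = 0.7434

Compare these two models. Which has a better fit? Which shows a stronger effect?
Model B has the better fit (R² = 0.7434 vs 0.3017). Model B shows the stronger effect (|β₁| = 22.9145 vs 11.3130).

Model Comparison:

Fit — compare R²:
- Model A: R² = 0.3017 → 30.17% of variance in reaction time explained
- Model B: R² = 0.7434 → 74.34% of variance in reaction time explained
- 0.7434 > 0.3017 → Model B has the better fit

Effect size (slope magnitude):
- Model A: β₁ = -11.3130 → predicted reaction time falls 11.3130 ms per additional hour of sleep
- Model B: β₁ = -22.9145 → predicted reaction time falls 22.9145 ms per additional hour of sleep
- |-11.3130| < |-22.9145| → Model B shows the stronger marginal effect

Notes:
- The two samples could reflect different populations, time periods, or measurement quality.
- A steeper slope doesn't make a better model if the scatter around the line is large.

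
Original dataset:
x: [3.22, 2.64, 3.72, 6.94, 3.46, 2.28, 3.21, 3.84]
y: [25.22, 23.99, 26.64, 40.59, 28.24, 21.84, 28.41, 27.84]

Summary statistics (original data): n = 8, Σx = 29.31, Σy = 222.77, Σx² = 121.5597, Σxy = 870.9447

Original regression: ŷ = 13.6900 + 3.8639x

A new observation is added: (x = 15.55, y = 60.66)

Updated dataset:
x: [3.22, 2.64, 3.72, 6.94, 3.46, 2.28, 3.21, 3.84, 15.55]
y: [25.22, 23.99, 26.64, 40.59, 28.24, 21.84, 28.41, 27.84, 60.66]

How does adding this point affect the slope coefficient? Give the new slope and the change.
The slope changes from 3.8639 to 2.8725 (change of -0.9914, or -25.7%).

The new point has HIGH LEVERAGE: x = 15.55 is far from the original mean x̄ = 29.31/8 ≈ 3.66 (original range [2.28, 6.94]).

Step 1: Update the sums with the new point (n goes from 8 to 9)
Σx  = 29.31 + 15.55 = 44.86
Σy  = 222.77 + 60.66 = 283.43
Σx² = 121.5597 + 15.55² = 121.5597 + 241.8025 = 363.3622
Σxy = 870.9447 + 15.55×60.66 = 870.9447 + 943.2630 = 1814.2077

Step 2: Recompute the slope with b₁ = (nΣxy − ΣxΣy) / (nΣx² − (Σx)²)
Numerator   = 9×1814.2077 − 44.86×283.43 = 16327.8693 − 12714.6698 = 3613.1995
Denominator = 9×363.3622 − 44.86² = 3270.2598 − 2012.4196 = 1257.8402
b₁(new) = 3613.1995 / 1257.8402 = 2.8725

(Same formula on the original sums: (8×870.9447 − 29.31×222.77) / (8×121.5597 − 29.31²) = 438.1689 / 113.4015 = 3.8639, matching the given fit.)

Step 3: Change in slope
Δβ₁ = 2.8725 − 3.8639 = -0.9914
Relative change = -0.9914 / 3.8639 × 100% = -25.7%
→ the slope decreases when the point is added.

Because the point sits below the extension of the original line at a high-leverage x, it tilts the fit down.
In practice: check such a point for data-entry or measurement error; refit with and without it and report both if conclusions differ.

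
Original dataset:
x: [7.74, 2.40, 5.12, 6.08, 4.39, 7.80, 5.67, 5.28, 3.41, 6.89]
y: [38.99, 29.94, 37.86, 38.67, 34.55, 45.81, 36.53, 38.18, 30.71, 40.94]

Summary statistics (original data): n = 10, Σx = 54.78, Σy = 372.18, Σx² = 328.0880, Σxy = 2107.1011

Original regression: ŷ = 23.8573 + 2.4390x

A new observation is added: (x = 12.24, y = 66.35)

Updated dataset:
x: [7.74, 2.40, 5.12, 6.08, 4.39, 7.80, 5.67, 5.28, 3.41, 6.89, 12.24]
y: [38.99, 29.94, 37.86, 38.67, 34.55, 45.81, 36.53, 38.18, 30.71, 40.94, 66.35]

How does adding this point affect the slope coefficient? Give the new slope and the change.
Adding the point moves β₁ from 2.4390 to 3.5558, i.e. it increases by 1.1168 (+45.8%).

x = 12.24 lies well outside the original x-range [2.40, 7.80] (x̄ ≈ 5.48), so this observation has high leverage and can move the slope substantially.

Step 1: Update the sums with the new point (n goes from 10 to 11)
Σx  = 54.78 + 12.24 = 67.02
Σy  = 372.18 + 66.35 = 438.53
Σx² = 328.0880 + 12.24² = 328.0880 + 149.8176 = 477.9056
Σxy = 2107.1011 + 12.24×66.35 = 2107.1011 + 812.1240 = 2919.2251

Step 2: Recompute the slope with b₁ = (nΣxy − ΣxΣy) / (nΣx² − (Σx)²)
Numerator   = 11×2919.2251 − 67.02×438.53 = 32111.4761 − 29390.2806 = 2721.1955
Denominator = 11×477.9056 − 67.02² = 5256.9616 − 4491.6804 = 765.2812
b₁(new) = 2721.1955 / 765.2812 = 3.5558

(Same formula on the original sums: (10×2107.1011 − 54.78×372.18) / (10×328.0880 − 54.78²) = 682.9906 / 280.0316 = 2.4390, matching the given fit.)

Step 3: Change in slope
Δβ₁ = 3.5558 − 2.4390 = +1.1168
Relative change = +1.1168 / 2.4390 × 100% = +45.8%
→ the slope increases when the point is added.

A high-leverage point only changes the slope if it is off the original line; here y = 66.35 is above the original trend, so the slope increases.
In practice: check such a point for data-entry or measurement error.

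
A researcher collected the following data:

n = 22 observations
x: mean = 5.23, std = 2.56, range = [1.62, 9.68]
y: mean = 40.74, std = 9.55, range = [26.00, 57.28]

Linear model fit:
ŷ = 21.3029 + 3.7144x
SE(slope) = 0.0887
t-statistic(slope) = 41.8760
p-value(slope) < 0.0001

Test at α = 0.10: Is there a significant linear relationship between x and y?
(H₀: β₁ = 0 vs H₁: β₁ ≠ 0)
p-value < 0.0001 < α = 0.10, so we reject H₀. The relationship is significant.

Hypothesis test for the slope coefficient:

H₀: β₁ = 0 (no linear relationship)
H₁: β₁ ≠ 0 (linear relationship exists)

Test statistic: t = β̂₁ / SE(β̂₁) = 3.7144 / 0.0887 = 41.8760

p < 0.0001: how often a slope estimate this far from 0 (in SE units) would arise by chance if β₁ were truly 0.

Decision rule: reject H₀ if p-value < α.
p-value < 0.0001 < α = 0.10 → reject H₀.

Conclusion: the linear association between x and y is significant at the 10% level.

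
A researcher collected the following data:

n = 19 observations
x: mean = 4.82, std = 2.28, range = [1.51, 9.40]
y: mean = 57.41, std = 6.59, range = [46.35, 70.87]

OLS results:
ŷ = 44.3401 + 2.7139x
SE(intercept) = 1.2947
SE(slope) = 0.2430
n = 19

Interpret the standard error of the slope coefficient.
The slope 2.7139 is pinned down to within about ±0.2430 (one SE) by these data — relative uncertainty 9.0%, i.e. precise.

SE(β̂₁) = s / √Sxx, where s is the residual standard deviation and Sxx = Σ(x − x̄)². It is the yardstick for how far β̂₁ = 2.7139 could plausibly be from the true slope.

Relative precision:
- SE / |β̂₁| = 0.2430 / 2.7139 = 9.0%
- Rule of thumb (under 20%: precise; 20% to under 50%: moderately precise; 50% or more: imprecise) → precise

Link to interval estimation: a confidence interval for β₁ is β̂₁ ± t* × 0.2430, so SE sets the half-width per unit of t*.

What drives SE(β̂₁): more residual scatter → larger SE; larger n (here n = 19) → smaller SE.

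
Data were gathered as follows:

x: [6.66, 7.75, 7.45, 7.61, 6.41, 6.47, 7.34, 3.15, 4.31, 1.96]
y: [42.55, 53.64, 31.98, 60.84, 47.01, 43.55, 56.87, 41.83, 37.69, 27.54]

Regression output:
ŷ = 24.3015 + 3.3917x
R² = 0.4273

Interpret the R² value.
The model explains 42.73% of the variance in y (R² = 0.4273), leaving 57.27% unexplained; the fit is moderate.

R² = 1 − SS_res/SS_tot compares the residual scatter to the total scatter of y about its mean.

Here R² = 0.4273:
- Explained: 42.73% of the variation in y
- Unexplained (residual): 100% − 42.73% = 57.27%
- Rule of thumb (below 0.3 weak; 0.3 to below 0.7 moderate; 0.7 and above strong) → moderate

Equivalently, for simple linear regression R² = r², so |r| = √0.4273 ≈ 0.6537.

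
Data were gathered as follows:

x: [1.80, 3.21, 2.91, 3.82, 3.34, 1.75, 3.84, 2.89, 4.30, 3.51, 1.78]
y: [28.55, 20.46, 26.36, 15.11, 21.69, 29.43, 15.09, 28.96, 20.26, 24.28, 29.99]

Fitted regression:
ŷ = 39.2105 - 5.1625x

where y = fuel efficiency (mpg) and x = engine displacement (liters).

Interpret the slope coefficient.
On average, fuel efficiency is about 5.1625 mpg lower for every extra liter of engine displacement.

The slope β₁ = -5.1625 gives the rate at which the fitted fuel efficiency changes with engine displacement.

Interpretation:
- Engine displacement up by 1 liter → predicted fuel efficiency decreases by 5.1625 mpg
- This is a linear approximation: the same per-unit change is assumed across the whole observed x range

(β₀ = 39.2105 is the fitted value at x = 0 and is not part of the slope interpretation.)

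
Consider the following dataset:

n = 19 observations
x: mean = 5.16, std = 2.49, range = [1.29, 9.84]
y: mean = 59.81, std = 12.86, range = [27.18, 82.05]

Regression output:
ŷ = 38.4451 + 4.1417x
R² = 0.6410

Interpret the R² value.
About 64.10% of the variability in y is accounted for by the regression on x (R² = 0.6410) — a moderate linear fit.

R² = 1 − SS_res/SS_tot compares the residual scatter to the total scatter of y about its mean.

Here R² = 0.6410:
- Explained: 64.10% of the variation in y
- Unexplained (residual): 100% − 64.10% = 35.90%
- Rule of thumb (below 0.3 weak; 0.3 to below 0.7 moderate; 0.7 and above strong) → moderate

Note: R² says nothing about causation, and a high R² does not by itself mean the linear form is appropriate — check the residuals.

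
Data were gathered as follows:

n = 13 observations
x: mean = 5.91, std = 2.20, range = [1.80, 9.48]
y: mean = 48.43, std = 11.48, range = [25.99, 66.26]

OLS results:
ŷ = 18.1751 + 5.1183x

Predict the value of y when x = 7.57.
ŷ = 56.9206

To predict y for x = 7.57, substitute into the regression equation:

ŷ = 18.1751 + 5.1183 × 7.57
ŷ = 18.1751 + 38.7455
ŷ = 56.9206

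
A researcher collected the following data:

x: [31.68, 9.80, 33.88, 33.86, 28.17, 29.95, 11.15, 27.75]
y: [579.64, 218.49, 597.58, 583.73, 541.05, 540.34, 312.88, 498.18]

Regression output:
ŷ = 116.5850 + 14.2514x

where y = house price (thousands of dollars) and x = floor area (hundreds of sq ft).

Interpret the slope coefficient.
An increase of one hundred sq ft in floor area is associated with a 14.2514 thousand dollars increase in predicted house price.

β₁ = 14.2514 is the change in predicted house price (thousand dollars) per additional hundred sq ft of floor area.

Interpretation:
- Floor area up by 1 hundred sq ft → predicted house price increases by 14.2514 thousand dollars
- This is a linear approximation: the same per-unit change is assumed across the whole observed x range

(β₀ = 116.5850 is the fitted value at x = 0 and is not part of the slope interpretation.)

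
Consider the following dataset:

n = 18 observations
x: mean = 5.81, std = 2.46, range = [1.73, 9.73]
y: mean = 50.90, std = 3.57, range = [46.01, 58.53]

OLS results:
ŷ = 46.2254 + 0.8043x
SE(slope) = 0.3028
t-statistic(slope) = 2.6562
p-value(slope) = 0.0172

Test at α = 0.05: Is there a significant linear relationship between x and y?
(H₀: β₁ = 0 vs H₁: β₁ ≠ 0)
p-value = 0.0172 < α = 0.05, so we reject H₀. The relationship is significant.

Hypothesis test for the slope coefficient:

H₀: β₁ = 0 (no linear relationship)
H₁: β₁ ≠ 0 (linear relationship exists)

Test statistic: t = β̂₁ / SE(β̂₁) = 0.8043 / 0.3028 = 2.6562

p = 0.0172: how often a slope estimate this far from 0 (in SE units) would arise by chance if β₁ were truly 0.

Decision rule: reject H₀ if p-value < α.
p-value = 0.0172 < α = 0.05 → reject H₀.

At α = 0.05 the data do provide convincing evidence of a nonzero slope.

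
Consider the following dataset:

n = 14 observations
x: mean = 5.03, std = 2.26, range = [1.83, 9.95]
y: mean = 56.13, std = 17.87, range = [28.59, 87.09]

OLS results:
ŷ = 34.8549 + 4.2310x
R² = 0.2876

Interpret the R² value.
R² = 0.2876 means 28.76% of the variation in y is explained by the linear relationship with x. This indicates a weak fit.

R² = 1 − SS_res/SS_tot compares the residual scatter to the total scatter of y about its mean.

Here R² = 0.2876:
- Explained: 28.76% of the variation in y
- Unexplained (residual): 100% − 28.76% = 71.24%
- Rule of thumb (below 0.3 weak; 0.3 to below 0.7 moderate; 0.7 and above strong) → weak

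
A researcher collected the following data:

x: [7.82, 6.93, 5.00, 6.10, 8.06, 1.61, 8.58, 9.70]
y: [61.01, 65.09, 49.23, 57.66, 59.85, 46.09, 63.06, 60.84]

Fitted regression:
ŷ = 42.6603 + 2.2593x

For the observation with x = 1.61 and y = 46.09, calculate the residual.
Residual = -0.2078

The residual is the difference between the actual value and the predicted value:

Residual = y - ŷ

Step 1: Calculate predicted value
ŷ = 42.6603 + 2.2593 × 1.61
ŷ = 46.2978

Step 2: Calculate residual
Residual = 46.09 - 46.2978
Residual = -0.2078

Sign check: y < ŷ, so the point is below the line and the fit overestimates here.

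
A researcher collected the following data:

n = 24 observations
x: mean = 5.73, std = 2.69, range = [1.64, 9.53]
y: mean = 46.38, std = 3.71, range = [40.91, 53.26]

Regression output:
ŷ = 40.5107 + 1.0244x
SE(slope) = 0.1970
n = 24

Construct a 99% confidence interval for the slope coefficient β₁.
The 99% CI for β₁ is (0.4691, 1.5797)

Confidence interval for the slope:

The 99% CI for β₁ is: β̂₁ ± t*(α/2, n-2) × SE(β̂₁)

Step 1: Find critical t-value
- Confidence level = 0.99
- Degrees of freedom = n - 2 = 24 - 2 = 22
- t*(α/2, 22) = 2.8188

Step 2: Calculate margin of error
Margin = 2.8188 × 0.1970 = 0.5553

Step 3: Construct interval
CI = 1.0244 ± 0.5553
CI = (0.4691, 1.5797)

Interpretation: intervals built this way capture the true β₁ in 99% of repeated samples; here the plausible range for the per-unit effect of x on y is 0.4691 to 1.5797.
Since 0 is outside the interval, a two-sided test at α = 0.01 would reject H₀: β₁ = 0.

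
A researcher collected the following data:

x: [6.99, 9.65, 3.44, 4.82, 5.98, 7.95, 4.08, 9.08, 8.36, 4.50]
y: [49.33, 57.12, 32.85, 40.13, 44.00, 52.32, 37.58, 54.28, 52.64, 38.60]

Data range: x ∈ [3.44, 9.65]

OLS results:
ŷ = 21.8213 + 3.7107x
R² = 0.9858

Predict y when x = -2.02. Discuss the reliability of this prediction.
The equation gives ŷ = 14.3257; however x = -2.02 is 5.46 units below the observed range, so this extrapolated value should not be trusted.

Prediction calculation:
ŷ = 21.8213 + 3.7107 × (-2.02)
ŷ = 14.3257

Reliability:
- Data range: x ∈ [3.44, 9.65]
- Prediction point: x = -2.02 is 5.46 units below the observed range → this is EXTRAPOLATION, not interpolation

Why that matters here:
- There are no observations near this x to validate the fitted line there
- The linear relationship may not hold outside the observed range

The R² = 0.9858 only validates the fit within [3.44, 9.65]; treat ŷ = 14.3257 with caution.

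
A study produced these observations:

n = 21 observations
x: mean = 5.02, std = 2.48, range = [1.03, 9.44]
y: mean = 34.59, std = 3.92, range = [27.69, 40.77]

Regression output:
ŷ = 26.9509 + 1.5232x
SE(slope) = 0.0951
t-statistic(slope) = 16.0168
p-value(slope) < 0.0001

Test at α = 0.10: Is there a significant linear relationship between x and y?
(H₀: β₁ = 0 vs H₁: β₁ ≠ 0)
Reject H₀: p-value < 0.0001 < α = 0.10. The linear relationship is significant at the 10% level.

Hypothesis test for the slope coefficient:

H₀: β₁ = 0 (no linear relationship)
H₁: β₁ ≠ 0 (linear relationship exists)

Test statistic: t = β̂₁ / SE(β̂₁) = 1.5232 / 0.0951 = 16.0168

The p-value (<0.0001) is the probability, under H₀, of a t-statistic at least as extreme as |t| = 16.0168 (two-sided, df = n − 2 = 19).

Decision rule: reject H₀ if p-value < α.
p-value < 0.0001 < α = 0.10 → reject H₀.

There is sufficient evidence at the 10% significance level to conclude that a linear relationship exists between x and y.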